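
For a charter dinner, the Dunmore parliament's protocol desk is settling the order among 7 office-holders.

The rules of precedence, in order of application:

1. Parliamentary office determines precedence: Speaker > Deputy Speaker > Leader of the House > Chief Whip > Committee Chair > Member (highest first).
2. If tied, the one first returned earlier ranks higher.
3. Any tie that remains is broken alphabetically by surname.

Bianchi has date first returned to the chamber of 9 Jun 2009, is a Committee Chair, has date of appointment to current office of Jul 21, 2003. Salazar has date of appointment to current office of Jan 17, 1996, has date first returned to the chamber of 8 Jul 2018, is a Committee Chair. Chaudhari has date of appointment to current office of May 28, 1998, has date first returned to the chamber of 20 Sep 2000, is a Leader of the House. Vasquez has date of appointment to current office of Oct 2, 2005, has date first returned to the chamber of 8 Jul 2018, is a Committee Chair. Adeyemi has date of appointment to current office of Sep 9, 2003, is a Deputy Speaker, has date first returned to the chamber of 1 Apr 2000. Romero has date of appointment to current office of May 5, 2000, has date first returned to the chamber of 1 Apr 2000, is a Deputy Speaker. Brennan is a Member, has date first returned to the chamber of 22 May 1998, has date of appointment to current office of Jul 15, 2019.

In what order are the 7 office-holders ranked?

By parliamentary office: Adeyemi and Romero (Deputy Speaker); then Chaudhari (Leader of the House); then Bianchi, Salazar and Vasquez (Committee Chair); then Brennan (Member).
Adeyemi and Romero both have date first returned to the chamber 1 Apr 2000, so the next rule applies.
Among Adeyemi and Romero, alphabetically by surname: Adeyemi before Romero.
Among Bianchi, Salazar and Vasquez, by date first returned to the chamber (earlier first): Bianchi (9 Jun 2009) before Salazar and Vasquez (8 Jul 2018).
Among Salazar and Vasquez, alphabetically by surname: Salazar before Vasquez.
Full order: Adeyemi, Romero, Chaudhari, Bianchi, Salazar, Vasquez, Brennan.

Adeyemi, Romero, Chaudhari, Bianchi, Salazar, Vasquez, Brennan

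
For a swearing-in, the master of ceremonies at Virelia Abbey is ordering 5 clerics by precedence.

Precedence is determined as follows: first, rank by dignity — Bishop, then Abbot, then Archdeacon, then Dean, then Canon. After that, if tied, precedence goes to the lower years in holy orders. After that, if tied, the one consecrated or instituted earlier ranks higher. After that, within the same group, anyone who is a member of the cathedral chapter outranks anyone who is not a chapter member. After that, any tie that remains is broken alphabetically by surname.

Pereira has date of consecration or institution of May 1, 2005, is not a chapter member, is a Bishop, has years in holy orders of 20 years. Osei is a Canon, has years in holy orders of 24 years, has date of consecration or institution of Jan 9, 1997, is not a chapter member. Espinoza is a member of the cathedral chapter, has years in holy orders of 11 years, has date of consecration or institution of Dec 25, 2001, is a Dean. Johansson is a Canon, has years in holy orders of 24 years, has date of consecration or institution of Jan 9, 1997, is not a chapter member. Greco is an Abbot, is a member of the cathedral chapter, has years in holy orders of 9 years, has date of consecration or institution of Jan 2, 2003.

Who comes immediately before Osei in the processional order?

By dignity: Pereira (Bishop); then Greco (Abbot); then Espinoza (Dean); then Johansson and Osei (Canon).
Johansson and Osei both have years in holy orders 24 years, so the next rule applies.
Johansson and Osei both have date of consecration or institution Jan 9, 1997, so the next rule applies.
Johansson and Osei are each not a chapter member, so the next rule applies.
Among Johansson and Osei, alphabetically by surname: Johansson before Osei.
Order: Pereira, Greco, Espinoza, Johansson, Osei.

Johansson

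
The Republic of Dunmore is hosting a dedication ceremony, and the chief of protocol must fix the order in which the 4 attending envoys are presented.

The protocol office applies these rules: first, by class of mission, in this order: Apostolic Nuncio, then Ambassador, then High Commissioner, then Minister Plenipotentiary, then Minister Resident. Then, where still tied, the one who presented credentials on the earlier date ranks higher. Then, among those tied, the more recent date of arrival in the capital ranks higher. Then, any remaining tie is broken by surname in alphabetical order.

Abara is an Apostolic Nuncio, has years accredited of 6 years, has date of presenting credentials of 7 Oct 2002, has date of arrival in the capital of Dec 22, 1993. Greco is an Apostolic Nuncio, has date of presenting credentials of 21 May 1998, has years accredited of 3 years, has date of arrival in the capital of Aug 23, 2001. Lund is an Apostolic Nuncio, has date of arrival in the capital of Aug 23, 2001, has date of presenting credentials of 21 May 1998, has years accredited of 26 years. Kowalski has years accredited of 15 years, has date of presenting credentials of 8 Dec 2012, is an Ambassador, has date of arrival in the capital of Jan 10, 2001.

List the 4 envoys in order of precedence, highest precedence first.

Greco, Lund, Abara, Kowalski

By class of mission: Greco, Lund and Abara (Apostolic Nuncio); then Kowalski (Ambassador).
Among Greco, Lund and Abara, by date of presenting credentials (earlier first): Greco and Lund (21 May 1998) before Abara (7 Oct 2002).
Greco and Lund both have date of arrival in the capital Aug 23, 2001, so the next rule applies.
Among Greco and Lund, alphabetically by surname: Greco before Lund.
Full order: Greco, Lund, Abara, Kowalski.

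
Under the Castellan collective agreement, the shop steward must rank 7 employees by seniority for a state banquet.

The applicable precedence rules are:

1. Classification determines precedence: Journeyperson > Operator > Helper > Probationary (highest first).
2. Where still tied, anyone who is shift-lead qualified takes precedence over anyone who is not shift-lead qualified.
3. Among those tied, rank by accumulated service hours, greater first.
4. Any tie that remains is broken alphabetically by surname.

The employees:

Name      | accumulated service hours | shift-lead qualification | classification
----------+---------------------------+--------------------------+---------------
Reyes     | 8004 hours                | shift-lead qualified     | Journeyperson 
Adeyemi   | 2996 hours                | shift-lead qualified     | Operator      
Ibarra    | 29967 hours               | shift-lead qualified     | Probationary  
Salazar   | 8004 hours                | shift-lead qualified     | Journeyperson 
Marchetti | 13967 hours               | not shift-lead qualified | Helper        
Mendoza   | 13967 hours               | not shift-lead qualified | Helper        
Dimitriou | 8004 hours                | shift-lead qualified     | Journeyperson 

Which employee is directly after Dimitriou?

Reyes

By classification: Dimitriou, Reyes and Salazar (Journeyperson); then Adeyemi (Operator); then Marchetti and Mendoza (Helper); then Ibarra (Probationary).
Dimitriou, Reyes and Salazar are each shift-lead qualified, so the next rule applies.
Dimitriou, Reyes and Salazar all have accumulated service hours 8004 hours, so the next rule applies.
Among Dimitriou, Reyes and Salazar, alphabetically by surname: Dimitriou before Reyes before Salazar.
Marchetti and Mendoza are each not shift-lead qualified, so the next rule applies.
Marchetti and Mendoza both have accumulated service hours 13967 hours, so the next rule applies.
Among Marchetti and Mendoza, alphabetically by surname: Marchetti before Mendoza.
Order: Dimitriou, Reyes, Salazar, Adeyemi, Marchetti, Mendoza, Ibarra.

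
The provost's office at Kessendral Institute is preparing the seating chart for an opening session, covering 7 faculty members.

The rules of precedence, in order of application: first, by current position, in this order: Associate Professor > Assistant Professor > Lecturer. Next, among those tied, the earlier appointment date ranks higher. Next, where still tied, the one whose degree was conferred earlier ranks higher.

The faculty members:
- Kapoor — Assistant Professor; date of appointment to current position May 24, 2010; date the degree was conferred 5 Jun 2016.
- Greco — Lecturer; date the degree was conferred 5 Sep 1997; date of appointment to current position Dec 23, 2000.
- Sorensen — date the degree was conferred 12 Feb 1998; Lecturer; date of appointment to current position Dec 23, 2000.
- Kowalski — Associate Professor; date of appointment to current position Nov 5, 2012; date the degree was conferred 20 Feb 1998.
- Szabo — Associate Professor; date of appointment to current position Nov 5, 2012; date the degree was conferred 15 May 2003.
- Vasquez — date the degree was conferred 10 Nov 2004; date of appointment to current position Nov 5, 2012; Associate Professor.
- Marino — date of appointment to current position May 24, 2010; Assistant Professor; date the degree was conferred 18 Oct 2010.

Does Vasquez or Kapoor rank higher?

Vasquez

By current position: Kowalski, Szabo and Vasquez (Associate Professor); then Marino and Kapoor (Assistant Professor); then Greco and Sorensen (Lecturer).
Kowalski, Szabo and Vasquez all have date of appointment to current position Nov 5, 2012, so the next rule applies.
Among Kowalski, Szabo and Vasquez, by date the degree was conferred (earlier first): Kowalski (20 Feb 1998) before Szabo (15 May 2003) before Vasquez (10 Nov 2004).
Marino and Kapoor both have date of appointment to current position May 24, 2010, so the next rule applies.
Among Marino and Kapoor, by date the degree was conferred (earlier first): Marino (18 Oct 2010) before Kapoor (5 Jun 2016).
Greco and Sorensen both have date of appointment to current position Dec 23, 2000, so the next rule applies.
Among Greco and Sorensen, by date the degree was conferred (earlier first): Greco (5 Sep 1997) before Sorensen (12 Feb 1998).
So Vasquez takes precedence.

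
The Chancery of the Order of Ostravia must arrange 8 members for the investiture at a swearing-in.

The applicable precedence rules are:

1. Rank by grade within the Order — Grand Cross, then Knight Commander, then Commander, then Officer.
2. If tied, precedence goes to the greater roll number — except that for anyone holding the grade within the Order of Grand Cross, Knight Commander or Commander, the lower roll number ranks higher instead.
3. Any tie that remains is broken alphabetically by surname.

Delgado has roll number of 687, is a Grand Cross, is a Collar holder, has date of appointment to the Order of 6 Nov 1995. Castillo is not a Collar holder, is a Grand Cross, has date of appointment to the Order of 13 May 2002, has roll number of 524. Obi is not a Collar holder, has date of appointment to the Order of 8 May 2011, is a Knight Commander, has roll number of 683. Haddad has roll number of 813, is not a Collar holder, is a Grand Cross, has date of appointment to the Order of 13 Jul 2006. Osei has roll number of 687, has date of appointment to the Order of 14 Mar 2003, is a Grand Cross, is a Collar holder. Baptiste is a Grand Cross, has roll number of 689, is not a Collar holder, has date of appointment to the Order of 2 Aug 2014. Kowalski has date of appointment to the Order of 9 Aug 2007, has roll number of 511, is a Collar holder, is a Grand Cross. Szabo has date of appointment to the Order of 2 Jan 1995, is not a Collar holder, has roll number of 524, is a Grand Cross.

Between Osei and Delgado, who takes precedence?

By grade within the Order: Kowalski, Castillo, Szabo, Delgado, Osei, Baptiste and Haddad (Grand Cross); then Obi (Knight Commander).
Among Kowalski, Castillo, Szabo, Delgado, Osei, Baptiste and Haddad, by roll number (lower first) (reversed rule for this group): Kowalski (511) before Castillo and Szabo (524) before Delgado and Osei (687) before Baptiste (689) before Haddad (813).
Among Castillo and Szabo, alphabetically by surname: Castillo before Szabo.
Among Delgado and Osei, alphabetically by surname: Delgado before Osei.
So Delgado takes precedence.

Delgado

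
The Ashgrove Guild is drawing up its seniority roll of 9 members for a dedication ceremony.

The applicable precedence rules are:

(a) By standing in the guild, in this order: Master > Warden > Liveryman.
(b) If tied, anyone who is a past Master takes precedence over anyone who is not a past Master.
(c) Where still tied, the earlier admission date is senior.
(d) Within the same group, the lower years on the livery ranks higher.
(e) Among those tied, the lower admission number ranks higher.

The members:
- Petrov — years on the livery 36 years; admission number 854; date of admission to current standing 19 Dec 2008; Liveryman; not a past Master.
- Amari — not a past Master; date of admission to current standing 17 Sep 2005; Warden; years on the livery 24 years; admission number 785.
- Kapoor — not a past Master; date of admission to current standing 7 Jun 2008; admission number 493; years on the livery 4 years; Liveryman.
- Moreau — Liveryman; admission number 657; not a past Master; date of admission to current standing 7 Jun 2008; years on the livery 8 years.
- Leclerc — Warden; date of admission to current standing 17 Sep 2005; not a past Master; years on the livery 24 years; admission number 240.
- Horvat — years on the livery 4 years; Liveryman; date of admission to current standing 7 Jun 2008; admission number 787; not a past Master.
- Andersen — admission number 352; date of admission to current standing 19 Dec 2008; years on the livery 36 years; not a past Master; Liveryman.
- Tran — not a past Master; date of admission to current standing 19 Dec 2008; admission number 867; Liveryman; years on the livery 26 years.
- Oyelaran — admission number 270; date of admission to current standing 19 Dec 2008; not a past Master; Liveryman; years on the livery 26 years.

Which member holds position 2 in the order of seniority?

By standing in the guild: Leclerc and Amari (Warden); then Kapoor, Horvat, Moreau, Oyelaran, Tran, Andersen and Petrov (Liveryman).
Leclerc and Amari are each not a past Master, so the next rule applies.
Leclerc and Amari both have date of admission to current standing 17 Sep 2005, so the next rule applies.
Leclerc and Amari both have years on the livery 24 years, so the next rule applies.
Among Leclerc and Amari, by admission number (lower first): Leclerc (240) before Amari (785).
Kapoor, Horvat, Moreau, Oyelaran, Tran, Andersen and Petrov are each not a past Master, so the next rule applies.
Among Kapoor, Horvat, Moreau, Oyelaran, Tran, Andersen and Petrov, by date of admission to current standing (earlier first): Kapoor, Horvat and Moreau (7 Jun 2008) before Oyelaran, Tran, Andersen and Petrov (19 Dec 2008).
Among Kapoor, Horvat and Moreau, by years on the livery (lower first): Kapoor and Horvat (4 years) before Moreau (8 years).
Among Kapoor and Horvat, by admission number (lower first): Kapoor (493) before Horvat (787).
Among Oyelaran, Tran, Andersen and Petrov, by years on the livery (lower first): Oyelaran and Tran (26 years) before Andersen and Petrov (36 years).
Among Oyelaran and Tran, by admission number (lower first): Oyelaran (270) before Tran (867).
Among Andersen and Petrov, by admission number (lower first): Andersen (352) before Petrov (854).
Order: Leclerc, Amari, Kapoor, Horvat, Moreau, Oyelaran, Tran, Andersen, Petrov.

Amari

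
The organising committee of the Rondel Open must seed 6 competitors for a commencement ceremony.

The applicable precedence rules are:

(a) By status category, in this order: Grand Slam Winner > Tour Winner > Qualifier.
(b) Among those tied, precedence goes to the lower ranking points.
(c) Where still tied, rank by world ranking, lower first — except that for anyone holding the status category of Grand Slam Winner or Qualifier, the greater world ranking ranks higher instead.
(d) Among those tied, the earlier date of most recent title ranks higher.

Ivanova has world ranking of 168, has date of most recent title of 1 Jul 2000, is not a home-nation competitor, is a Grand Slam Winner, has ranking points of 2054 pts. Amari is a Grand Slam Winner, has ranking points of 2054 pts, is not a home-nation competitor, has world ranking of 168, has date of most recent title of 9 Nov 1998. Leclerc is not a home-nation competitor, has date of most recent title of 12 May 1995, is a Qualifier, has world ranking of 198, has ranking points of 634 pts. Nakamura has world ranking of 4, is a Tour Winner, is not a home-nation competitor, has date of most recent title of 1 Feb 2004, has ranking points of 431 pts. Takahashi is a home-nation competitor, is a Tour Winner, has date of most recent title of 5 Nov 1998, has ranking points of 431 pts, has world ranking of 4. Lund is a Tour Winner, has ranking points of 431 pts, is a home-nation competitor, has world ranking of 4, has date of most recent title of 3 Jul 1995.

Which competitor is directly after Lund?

Takahashi

By status category: Amari and Ivanova (Grand Slam Winner); then Lund, Takahashi and Nakamura (Tour Winner); then Leclerc (Qualifier).
Amari and Ivanova both have ranking points 2054 pts, so the next rule applies.
Amari and Ivanova both have world ranking 168, so the next rule applies.
Among Amari and Ivanova, by date of most recent title (earlier first): Amari (9 Nov 1998) before Ivanova (1 Jul 2000).
Lund, Takahashi and Nakamura all have ranking points 431 pts, so the next rule applies.
Lund, Takahashi and Nakamura all have world ranking 4, so the next rule applies.
Among Lund, Takahashi and Nakamura, by date of most recent title (earlier first): Lund (3 Jul 1995) before Takahashi (5 Nov 1998) before Nakamura (1 Feb 2004).
Order: Amari, Ivanova, Lund, Takahashi, Nakamura, Leclerc.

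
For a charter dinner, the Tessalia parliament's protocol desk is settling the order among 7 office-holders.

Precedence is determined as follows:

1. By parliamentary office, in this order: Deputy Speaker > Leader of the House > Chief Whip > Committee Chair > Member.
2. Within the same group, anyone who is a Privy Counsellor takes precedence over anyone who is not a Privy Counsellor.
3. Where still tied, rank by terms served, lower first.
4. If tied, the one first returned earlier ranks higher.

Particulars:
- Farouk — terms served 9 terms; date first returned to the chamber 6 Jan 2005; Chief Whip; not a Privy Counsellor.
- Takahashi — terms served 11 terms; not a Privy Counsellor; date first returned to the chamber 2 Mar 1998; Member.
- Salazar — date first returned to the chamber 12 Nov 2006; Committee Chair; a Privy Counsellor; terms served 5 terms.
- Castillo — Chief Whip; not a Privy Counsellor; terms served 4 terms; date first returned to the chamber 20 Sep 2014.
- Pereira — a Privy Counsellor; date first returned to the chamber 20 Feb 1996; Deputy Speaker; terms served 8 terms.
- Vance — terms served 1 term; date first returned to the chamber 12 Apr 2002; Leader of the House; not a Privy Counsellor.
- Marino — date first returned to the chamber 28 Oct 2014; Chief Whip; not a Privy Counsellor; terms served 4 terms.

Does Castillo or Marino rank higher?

By parliamentary office: Pereira (Deputy Speaker); then Vance (Leader of the House); then Castillo, Marino and Farouk (Chief Whip); then Salazar (Committee Chair); then Takahashi (Member).
Castillo, Marino and Farouk are each not a Privy Counsellor, so the next rule applies.
Among Castillo, Marino and Farouk, by terms served (lower first): Castillo and Marino (4 terms) before Farouk (9 terms).
Among Castillo and Marino, by date first returned to the chamber (earlier first): Castillo (20 Sep 2014) before Marino (28 Oct 2014).
So Castillo takes precedence.

Castillo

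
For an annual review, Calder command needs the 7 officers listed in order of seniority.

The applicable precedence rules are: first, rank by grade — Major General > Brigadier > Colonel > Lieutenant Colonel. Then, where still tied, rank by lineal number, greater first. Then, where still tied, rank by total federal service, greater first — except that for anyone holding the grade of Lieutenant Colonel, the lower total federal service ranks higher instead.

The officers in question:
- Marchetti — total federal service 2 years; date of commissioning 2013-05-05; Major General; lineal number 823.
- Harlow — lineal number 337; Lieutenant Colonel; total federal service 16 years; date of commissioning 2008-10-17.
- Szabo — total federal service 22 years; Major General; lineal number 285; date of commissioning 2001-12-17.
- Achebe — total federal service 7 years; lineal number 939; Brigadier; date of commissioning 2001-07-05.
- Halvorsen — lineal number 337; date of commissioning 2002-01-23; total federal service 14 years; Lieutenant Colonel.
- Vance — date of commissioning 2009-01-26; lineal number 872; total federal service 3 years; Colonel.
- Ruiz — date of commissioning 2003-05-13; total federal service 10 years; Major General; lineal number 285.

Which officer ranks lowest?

By grade: Marchetti, Szabo and Ruiz (Major General); then Achebe (Brigadier); then Vance (Colonel); then Halvorsen and Harlow (Lieutenant Colonel).
Among Marchetti, Szabo and Ruiz, by lineal number (higher first): Marchetti (823) before Szabo and Ruiz (285).
Among Szabo and Ruiz, by total federal service (higher first): Szabo (22 years) before Ruiz (10 years).
Halvorsen and Harlow both have lineal number 337, so the next rule applies.
Among Halvorsen and Harlow, by total federal service (lower first) (reversed rule for this group): Halvorsen (14 years) before Harlow (16 years).
Order: Marchetti, Szabo, Ruiz, Achebe, Vance, Halvorsen, Harlow.

Harlow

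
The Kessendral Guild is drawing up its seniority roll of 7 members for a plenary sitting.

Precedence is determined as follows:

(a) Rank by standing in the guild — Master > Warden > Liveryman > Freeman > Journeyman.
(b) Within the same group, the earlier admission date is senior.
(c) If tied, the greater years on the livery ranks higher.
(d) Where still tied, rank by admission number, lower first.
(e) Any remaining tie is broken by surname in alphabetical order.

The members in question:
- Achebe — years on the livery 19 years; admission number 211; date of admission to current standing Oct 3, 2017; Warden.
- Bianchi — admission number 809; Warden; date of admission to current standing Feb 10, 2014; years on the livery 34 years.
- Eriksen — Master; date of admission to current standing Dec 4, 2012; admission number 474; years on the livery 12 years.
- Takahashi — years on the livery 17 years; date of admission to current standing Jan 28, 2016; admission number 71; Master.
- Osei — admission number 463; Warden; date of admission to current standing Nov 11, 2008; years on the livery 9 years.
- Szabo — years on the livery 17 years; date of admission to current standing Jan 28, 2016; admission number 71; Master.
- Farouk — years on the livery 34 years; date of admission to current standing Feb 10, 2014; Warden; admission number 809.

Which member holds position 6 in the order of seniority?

By standing in the guild: Eriksen, Szabo and Takahashi (Master); then Osei, Bianchi, Farouk and Achebe (Warden).
Among Eriksen, Szabo and Takahashi, by date of admission to current standing (earlier first): Eriksen (Dec 4, 2012) before Szabo and Takahashi (Jan 28, 2016).
Szabo and Takahashi both have years on the livery 17 years, so the next rule applies.
Szabo and Takahashi both have admission number 71, so the next rule applies.
Among Szabo and Takahashi, alphabetically by surname: Szabo before Takahashi.
Among Osei, Bianchi, Farouk and Achebe, by date of admission to current standing (earlier first): Osei (Nov 11, 2008) before Bianchi and Farouk (Feb 10, 2014) before Achebe (Oct 3, 2017).
Bianchi and Farouk both have years on the livery 34 years, so the next rule applies.
Bianchi and Farouk both have admission number 809, so the next rule applies.
Among Bianchi and Farouk, alphabetically by surname: Bianchi before Farouk.
Order: Eriksen, Szabo, Takahashi, Osei, Bianchi, Farouk, Achebe.

Farouk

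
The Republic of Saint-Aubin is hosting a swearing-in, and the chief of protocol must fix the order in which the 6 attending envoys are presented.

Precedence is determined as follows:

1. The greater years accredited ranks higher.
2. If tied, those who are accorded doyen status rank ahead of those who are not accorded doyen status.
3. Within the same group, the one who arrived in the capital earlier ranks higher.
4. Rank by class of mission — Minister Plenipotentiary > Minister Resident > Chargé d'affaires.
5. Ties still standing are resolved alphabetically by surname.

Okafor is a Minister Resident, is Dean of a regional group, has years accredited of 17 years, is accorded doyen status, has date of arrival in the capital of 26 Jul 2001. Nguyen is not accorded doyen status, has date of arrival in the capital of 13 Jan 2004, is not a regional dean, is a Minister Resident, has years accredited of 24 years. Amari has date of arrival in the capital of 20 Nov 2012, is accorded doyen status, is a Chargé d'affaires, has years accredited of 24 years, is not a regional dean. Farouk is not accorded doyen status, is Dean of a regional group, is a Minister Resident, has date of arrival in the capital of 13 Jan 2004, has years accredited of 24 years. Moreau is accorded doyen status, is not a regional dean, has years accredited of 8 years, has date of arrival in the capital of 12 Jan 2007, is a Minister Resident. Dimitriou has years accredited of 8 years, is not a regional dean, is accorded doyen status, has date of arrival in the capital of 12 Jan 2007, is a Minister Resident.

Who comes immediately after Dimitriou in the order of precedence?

By years accredited (higher first): Amari, Farouk and Nguyen (each 24 years); then Okafor (17 years); then Dimitriou and Moreau (both 8 years).
Among Amari, Farouk and Nguyen, accorded doyen status before not accorded doyen status: Amari (accorded doyen status) before Farouk and Nguyen (not accorded doyen status).
Farouk and Nguyen both have date of arrival in the capital 13 Jan 2004, so the next rule applies.
Farouk and Nguyen are each Minister Resident, so the next rule applies.
Among Farouk and Nguyen, alphabetically by surname: Farouk before Nguyen.
Dimitriou and Moreau are each accorded doyen status, so the next rule applies.
Dimitriou and Moreau both have date of arrival in the capital 12 Jan 2007, so the next rule applies.
Dimitriou and Moreau are each Minister Resident, so the next rule applies.
Among Dimitriou and Moreau, alphabetically by surname: Dimitriou before Moreau.
Order: Amari, Farouk, Nguyen, Okafor, Dimitriou, Moreau.

Moreau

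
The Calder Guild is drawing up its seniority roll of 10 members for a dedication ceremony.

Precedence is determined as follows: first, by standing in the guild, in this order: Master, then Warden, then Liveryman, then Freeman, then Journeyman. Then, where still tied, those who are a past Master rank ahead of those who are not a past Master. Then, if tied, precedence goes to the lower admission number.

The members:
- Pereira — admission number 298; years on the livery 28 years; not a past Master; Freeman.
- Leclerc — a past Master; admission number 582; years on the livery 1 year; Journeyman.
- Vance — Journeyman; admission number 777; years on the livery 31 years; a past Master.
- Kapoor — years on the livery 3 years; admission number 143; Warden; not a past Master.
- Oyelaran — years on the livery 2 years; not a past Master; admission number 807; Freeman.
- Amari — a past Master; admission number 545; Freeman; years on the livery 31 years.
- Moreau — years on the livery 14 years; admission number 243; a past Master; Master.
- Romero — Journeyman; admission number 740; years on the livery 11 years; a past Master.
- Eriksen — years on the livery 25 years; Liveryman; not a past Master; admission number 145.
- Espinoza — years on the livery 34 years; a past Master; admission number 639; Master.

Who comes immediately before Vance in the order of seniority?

Romero

By standing in the guild: Moreau and Espinoza (Master); then Kapoor (Warden); then Eriksen (Liveryman); then Amari, Pereira and Oyelaran (Freeman); then Leclerc, Romero and Vance (Journeyman).
Moreau and Espinoza are each a past Master, so the next rule applies.
Among Moreau and Espinoza, by admission number (lower first): Moreau (243) before Espinoza (639).
Among Amari, Pereira and Oyelaran, a past Master before not a past Master: Amari (a past Master) before Pereira and Oyelaran (not a past Master).
Among Pereira and Oyelaran, by admission number (lower first): Pereira (298) before Oyelaran (807).
Leclerc, Romero and Vance are each a past Master, so the next rule applies.
Among Leclerc, Romero and Vance, by admission number (lower first): Leclerc (582) before Romero (740) before Vance (777).
Order: Moreau, Espinoza, Kapoor, Eriksen, Amari, Pereira, Oyelaran, Leclerc, Romero, Vance.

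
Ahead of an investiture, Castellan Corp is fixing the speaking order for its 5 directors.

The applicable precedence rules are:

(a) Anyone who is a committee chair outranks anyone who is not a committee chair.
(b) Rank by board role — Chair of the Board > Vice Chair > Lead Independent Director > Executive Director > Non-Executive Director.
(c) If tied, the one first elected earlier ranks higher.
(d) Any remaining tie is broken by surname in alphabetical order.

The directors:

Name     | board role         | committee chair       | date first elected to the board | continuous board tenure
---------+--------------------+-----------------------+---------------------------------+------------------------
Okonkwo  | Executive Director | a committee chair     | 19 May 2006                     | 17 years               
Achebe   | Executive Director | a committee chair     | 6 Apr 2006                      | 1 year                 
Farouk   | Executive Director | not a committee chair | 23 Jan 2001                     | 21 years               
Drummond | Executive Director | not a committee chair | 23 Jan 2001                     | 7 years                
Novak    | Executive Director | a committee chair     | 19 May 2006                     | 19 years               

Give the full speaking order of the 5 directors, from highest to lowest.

Achebe, Novak, Okonkwo, Drummond, Farouk

By the first rule: Achebe, Novak and Okonkwo (each a committee chair); then Drummond and Farouk (both not a committee chair).
Achebe, Novak and Okonkwo are each Executive Director, so the next rule applies.
Among Achebe, Novak and Okonkwo, by date first elected to the board (earlier first): Achebe (6 Apr 2006) before Novak and Okonkwo (19 May 2006).
Among Novak and Okonkwo, alphabetically by surname: Novak before Okonkwo.
Drummond and Farouk are each Executive Director, so the next rule applies.
Drummond and Farouk both have date first elected to the board 23 Jan 2001, so the next rule applies.
Among Drummond and Farouk, alphabetically by surname: Drummond before Farouk.
Full order: Achebe, Novak, Okonkwo, Drummond, Farouk.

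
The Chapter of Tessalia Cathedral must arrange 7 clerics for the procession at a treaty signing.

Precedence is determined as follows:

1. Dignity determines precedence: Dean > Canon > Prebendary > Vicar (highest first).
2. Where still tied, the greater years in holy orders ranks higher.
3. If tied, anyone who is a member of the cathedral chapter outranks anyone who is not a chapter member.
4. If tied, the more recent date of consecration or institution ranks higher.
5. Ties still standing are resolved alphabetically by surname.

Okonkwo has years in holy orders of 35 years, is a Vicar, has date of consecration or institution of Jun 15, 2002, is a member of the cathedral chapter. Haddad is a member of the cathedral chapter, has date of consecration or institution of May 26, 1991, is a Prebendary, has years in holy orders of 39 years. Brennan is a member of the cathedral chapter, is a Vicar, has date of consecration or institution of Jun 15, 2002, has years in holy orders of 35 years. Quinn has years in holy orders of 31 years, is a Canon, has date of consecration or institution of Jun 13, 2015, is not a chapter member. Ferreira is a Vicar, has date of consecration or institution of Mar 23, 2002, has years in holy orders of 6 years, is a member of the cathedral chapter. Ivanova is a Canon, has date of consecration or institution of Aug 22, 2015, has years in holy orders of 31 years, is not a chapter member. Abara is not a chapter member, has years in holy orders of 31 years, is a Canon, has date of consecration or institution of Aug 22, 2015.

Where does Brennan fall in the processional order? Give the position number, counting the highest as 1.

By dignity: Abara, Ivanova and Quinn (Canon); then Haddad (Prebendary); then Brennan, Okonkwo and Ferreira (Vicar).
Abara, Ivanova and Quinn all have years in holy orders 31 years, so the next rule applies.
Abara, Ivanova and Quinn are each not a chapter member, so the next rule applies.
Among Abara, Ivanova and Quinn, by date of consecration or institution (later first): Abara and Ivanova (Aug 22, 2015) before Quinn (Jun 13, 2015).
Among Abara and Ivanova, alphabetically by surname: Abara before Ivanova.
Among Brennan, Okonkwo and Ferreira, by years in holy orders (higher first): Brennan and Okonkwo (35 years) before Ferreira (6 years).
Brennan and Okonkwo are each a member of the cathedral chapter, so the next rule applies.
Brennan and Okonkwo both have date of consecration or institution Jun 15, 2002, so the next rule applies.
Among Brennan and Okonkwo, alphabetically by surname: Brennan before Okonkwo.
Order: Abara, Ivanova, Quinn, Haddad, Brennan, Okonkwo, Ferreira. So position 5.

5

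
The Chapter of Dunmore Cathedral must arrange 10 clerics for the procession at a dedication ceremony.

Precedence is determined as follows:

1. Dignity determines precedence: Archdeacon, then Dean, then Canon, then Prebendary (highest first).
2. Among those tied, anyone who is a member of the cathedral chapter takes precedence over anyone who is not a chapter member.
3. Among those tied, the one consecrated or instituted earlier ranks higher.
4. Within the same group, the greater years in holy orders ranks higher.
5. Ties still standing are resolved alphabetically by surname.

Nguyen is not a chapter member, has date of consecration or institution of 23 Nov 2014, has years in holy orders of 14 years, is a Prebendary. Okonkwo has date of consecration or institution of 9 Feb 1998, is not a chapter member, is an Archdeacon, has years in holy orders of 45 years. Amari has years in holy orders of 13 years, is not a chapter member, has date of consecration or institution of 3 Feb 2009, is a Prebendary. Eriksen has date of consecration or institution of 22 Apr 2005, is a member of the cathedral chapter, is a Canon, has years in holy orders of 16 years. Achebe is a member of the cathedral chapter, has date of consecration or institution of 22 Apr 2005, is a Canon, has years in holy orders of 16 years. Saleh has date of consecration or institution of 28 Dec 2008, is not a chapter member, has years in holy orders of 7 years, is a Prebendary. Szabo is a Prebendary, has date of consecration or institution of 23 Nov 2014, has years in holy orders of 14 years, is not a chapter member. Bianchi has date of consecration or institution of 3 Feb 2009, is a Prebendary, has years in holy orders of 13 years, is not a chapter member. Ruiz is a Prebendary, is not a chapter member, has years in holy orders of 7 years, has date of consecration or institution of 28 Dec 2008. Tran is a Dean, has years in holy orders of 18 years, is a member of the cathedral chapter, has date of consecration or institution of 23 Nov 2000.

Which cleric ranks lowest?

Szabo

By dignity: Okonkwo (Archdeacon); then Tran (Dean); then Achebe and Eriksen (Canon); then Ruiz, Saleh, Amari, Bianchi, Nguyen and Szabo (Prebendary).
Achebe and Eriksen are each a member of the cathedral chapter, so the next rule applies.
Achebe and Eriksen both have date of consecration or institution 22 Apr 2005, so the next rule applies.
Achebe and Eriksen both have years in holy orders 16 years, so the next rule applies.
Among Achebe and Eriksen, alphabetically by surname: Achebe before Eriksen.
Ruiz, Saleh, Amari, Bianchi, Nguyen and Szabo are each not a chapter member, so the next rule applies.
Among Ruiz, Saleh, Amari, Bianchi, Nguyen and Szabo, by date of consecration or institution (earlier first): Ruiz and Saleh (28 Dec 2008) before Amari and Bianchi (3 Feb 2009) before Nguyen and Szabo (23 Nov 2014).
Ruiz and Saleh both have years in holy orders 7 years, so the next rule applies.
Among Ruiz and Saleh, alphabetically by surname: Ruiz before Saleh.
Amari and Bianchi both have years in holy orders 13 years, so the next rule applies.
Among Amari and Bianchi, alphabetically by surname: Amari before Bianchi.
Nguyen and Szabo both have years in holy orders 14 years, so the next rule applies.
Among Nguyen and Szabo, alphabetically by surname: Nguyen before Szabo.
Order: Okonkwo, Tran, Achebe, Eriksen, Ruiz, Saleh, Amari, Bianchi, Nguyen, Szabo.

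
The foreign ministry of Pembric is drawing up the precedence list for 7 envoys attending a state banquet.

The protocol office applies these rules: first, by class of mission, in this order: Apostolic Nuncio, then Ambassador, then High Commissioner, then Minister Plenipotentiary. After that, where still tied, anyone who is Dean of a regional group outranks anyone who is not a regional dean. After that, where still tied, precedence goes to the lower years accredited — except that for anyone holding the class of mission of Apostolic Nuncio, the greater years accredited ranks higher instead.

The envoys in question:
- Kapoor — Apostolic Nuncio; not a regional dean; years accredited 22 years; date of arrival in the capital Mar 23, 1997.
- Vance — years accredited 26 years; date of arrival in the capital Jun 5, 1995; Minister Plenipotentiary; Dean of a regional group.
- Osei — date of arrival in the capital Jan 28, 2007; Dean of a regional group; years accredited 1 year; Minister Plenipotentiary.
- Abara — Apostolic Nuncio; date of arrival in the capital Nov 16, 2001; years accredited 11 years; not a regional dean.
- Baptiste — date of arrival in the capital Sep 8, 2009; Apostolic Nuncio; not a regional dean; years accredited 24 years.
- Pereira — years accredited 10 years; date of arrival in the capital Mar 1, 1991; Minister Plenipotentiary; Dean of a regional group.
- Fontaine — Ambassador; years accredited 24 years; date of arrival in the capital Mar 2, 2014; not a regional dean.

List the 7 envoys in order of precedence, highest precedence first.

Baptiste, Kapoor, Abara, Fontaine, Osei, Pereira, Vance

By class of mission: Baptiste, Kapoor and Abara (Apostolic Nuncio); then Fontaine (Ambassador); then Osei, Pereira and Vance (Minister Plenipotentiary).
Baptiste, Kapoor and Abara are each not a regional dean, so the next rule applies.
Among Baptiste, Kapoor and Abara, by years accredited (higher first) (reversed rule for this group): Baptiste (24 years) before Kapoor (22 years) before Abara (11 years).
Osei, Pereira and Vance are each Dean of a regional group, so the next rule applies.
Among Osei, Pereira and Vance, by years accredited (lower first): Osei (1 year) before Pereira (10 years) before Vance (26 years).
Full order: Baptiste, Kapoor, Abara, Fontaine, Osei, Pereira, Vance.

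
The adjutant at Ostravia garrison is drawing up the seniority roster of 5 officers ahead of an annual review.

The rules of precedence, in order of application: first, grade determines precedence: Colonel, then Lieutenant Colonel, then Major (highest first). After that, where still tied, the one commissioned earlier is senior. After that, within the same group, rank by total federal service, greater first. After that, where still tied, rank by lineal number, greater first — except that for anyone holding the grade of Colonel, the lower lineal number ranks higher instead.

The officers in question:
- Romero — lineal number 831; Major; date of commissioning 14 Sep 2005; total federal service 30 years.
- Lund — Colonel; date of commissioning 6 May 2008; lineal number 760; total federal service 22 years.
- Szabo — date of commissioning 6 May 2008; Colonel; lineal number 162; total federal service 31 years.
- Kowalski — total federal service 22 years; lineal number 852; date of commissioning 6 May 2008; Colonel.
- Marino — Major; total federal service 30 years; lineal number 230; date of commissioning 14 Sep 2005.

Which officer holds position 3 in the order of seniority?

By grade: Szabo, Lund and Kowalski (Colonel); then Romero and Marino (Major).
Szabo, Lund and Kowalski all have date of commissioning 6 May 2008, so the next rule applies.
Among Szabo, Lund and Kowalski, by total federal service (higher first): Szabo (31 years) before Lund and Kowalski (22 years).
Among Lund and Kowalski, by lineal number (lower first) (reversed rule for this group): Lund (760) before Kowalski (852).
Romero and Marino both have date of commissioning 14 Sep 2005, so the next rule applies.
Romero and Marino both have total federal service 30 years, so the next rule applies.
Among Romero and Marino, by lineal number (higher first): Romero (831) before Marino (230).
Order: Szabo, Lund, Kowalski, Romero, Marino.

Kowalski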